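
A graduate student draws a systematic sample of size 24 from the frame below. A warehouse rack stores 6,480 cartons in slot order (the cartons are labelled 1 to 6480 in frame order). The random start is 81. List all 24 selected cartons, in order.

81, 351, 621, 891, 1161, 1431, 1701, 1971, 2241, 2511, 2781, 3051, 3321, 3591, 3861, 4131, 4401, 4671, 4941, 5211, 5481, 5751, 6021, 6291

k = N/n = 6480/24 = 270
carton 1: 81
carton 2: 81 + 270 = 351
carton 3: 351 + 270 = 621
carton 4: 621 + 270 = 891
carton 5: 891 + 270 = 1161
carton 6: 1161 + 270 = 1431
carton 7: 1431 + 270 = 1701
carton 8: 1701 + 270 = 1971
carton 9: 1971 + 270 = 2241
carton 10: 2241 + 270 = 2511
carton 11: 2511 + 270 = 2781
carton 12: 2781 + 270 = 3051
carton 13: 3051 + 270 = 3321
carton 14: 3321 + 270 = 3591
carton 15: 3591 + 270 = 3861
carton 16: 3861 + 270 = 4131
carton 17: 4131 + 270 = 4401
carton 18: 4401 + 270 = 4671
carton 19: 4671 + 270 = 4941
carton 20: 4941 + 270 = 5211
carton 21: 5211 + 270 = 5481
carton 22: 5481 + 270 = 5751
carton 23: 5751 + 270 = 6021
carton 24: 6021 + 270 = 6291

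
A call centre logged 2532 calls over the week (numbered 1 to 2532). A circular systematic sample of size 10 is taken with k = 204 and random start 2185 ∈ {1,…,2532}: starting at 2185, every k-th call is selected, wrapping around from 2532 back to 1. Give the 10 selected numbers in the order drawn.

2185, 2389, 61, 265, 469, 673, 877, 1081, 1285, 1489

Selection 1: 2185
Selection 2: 2185 + 204 = 2389
Selection 3: 2389 + 204 = 2593 → 2593 − 2532 = 61
Selection 4: 61 + 204 = 265
Selection 5: 265 + 204 = 469
Selection 6: 469 + 204 = 673
Selection 7: 673 + 204 = 877
Selection 8: 877 + 204 = 1081
Selection 9: 1081 + 204 = 1285
Selection 10: 1285 + 204 = 1489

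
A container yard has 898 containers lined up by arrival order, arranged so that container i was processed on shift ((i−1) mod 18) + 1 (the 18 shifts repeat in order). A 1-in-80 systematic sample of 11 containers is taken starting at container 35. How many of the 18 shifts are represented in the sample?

9

Consecutive selections differ by k = 80, so their shift numbers differ by 80 mod 18 = 8.
gcd(80, 18) = 2, so the sample visits 18/2 = 9 distinct residues mod 18.
Start 35 is shift 17; the shifts hit are 1, 3, 5, 7, 9, 11, 13, 15, 17.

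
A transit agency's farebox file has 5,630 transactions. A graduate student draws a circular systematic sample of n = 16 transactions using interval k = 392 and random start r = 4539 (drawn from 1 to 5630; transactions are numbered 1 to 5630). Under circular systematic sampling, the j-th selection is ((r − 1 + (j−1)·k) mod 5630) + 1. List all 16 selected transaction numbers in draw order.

Selection 1: 4539
Selection 2: 4539 + 392 = 4931
Selection 3: 4931 + 392 = 5323
Selection 4: 5323 + 392 = 5715 → 5715 − 5630 = 85
Selection 5: 85 + 392 = 477
Selection 6: 477 + 392 = 869
Selection 7: 869 + 392 = 1261
Selection 8: 1261 + 392 = 1653
Selection 9: 1653 + 392 = 2045
Selection 10: 2045 + 392 = 2437
Selection 11: 2437 + 392 = 2829
Selection 12: 2829 + 392 = 3221
Selection 13: 3221 + 392 = 3613
Selection 14: 3613 + 392 = 4005
Selection 15: 4005 + 392 = 4397
Selection 16: 4397 + 392 = 4789

4539, 4931, 5323, 85, 477, 869, 1261, 1653, 2045, 2437, 2829, 3221, 3613, 4005, 4397, 4789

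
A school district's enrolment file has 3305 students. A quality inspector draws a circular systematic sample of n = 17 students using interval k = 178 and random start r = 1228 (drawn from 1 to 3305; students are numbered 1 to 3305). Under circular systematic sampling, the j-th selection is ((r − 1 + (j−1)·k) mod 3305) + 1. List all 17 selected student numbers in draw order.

Selection 1: 1228
Selection 2: 1228 + 178 = 1406
Selection 3: 1406 + 178 = 1584
Selection 4: 1584 + 178 = 1762
Selection 5: 1762 + 178 = 1940
Selection 6: 1940 + 178 = 2118
Selection 7: 2118 + 178 = 2296
Selection 8: 2296 + 178 = 2474
Selection 9: 2474 + 178 = 2652
Selection 10: 2652 + 178 = 2830
Selection 11: 2830 + 178 = 3008
Selection 12: 3008 + 178 = 3186
Selection 13: 3186 + 178 = 3364 → 3364 − 3305 = 59
Selection 14: 59 + 178 = 237
Selection 15: 237 + 178 = 415
Selection 16: 415 + 178 = 593
Selection 17: 593 + 178 = 771

1228, 1406, 1584, 1762, 1940, 2118, 2296, 2474, 2652, 2830, 3008, 3186, 59, 237, 415, 593, 771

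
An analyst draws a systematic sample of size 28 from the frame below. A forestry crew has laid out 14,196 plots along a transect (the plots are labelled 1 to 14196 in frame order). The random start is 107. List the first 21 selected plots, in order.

107, 614, 1121, 1628, 2135, 2642, 3149, 3656, 4163, 4670, 5177, 5684, 6191, 6698, 7205, 7712, 8219, 8726, 9233, 9740, 10247

k = N/n = 14196/28 = 507
plot 1: 107
plot 2: 107 + 507 = 614
plot 3: 614 + 507 = 1121
plot 4: 1121 + 507 = 1628
plot 5: 1628 + 507 = 2135
plot 6: 2135 + 507 = 2642
plot 7: 2642 + 507 = 3149
plot 8: 3149 + 507 = 3656
plot 9: 3656 + 507 = 4163
plot 10: 4163 + 507 = 4670
plot 11: 4670 + 507 = 5177
plot 12: 5177 + 507 = 5684
plot 13: 5684 + 507 = 6191
plot 14: 6191 + 507 = 6698
plot 15: 6698 + 507 = 7205
plot 16: 7205 + 507 = 7712
plot 17: 7712 + 507 = 8219
plot 18: 8219 + 507 = 8726
plot 19: 8726 + 507 = 9233
plot 20: 9233 + 507 = 9740
plot 21: 9740 + 507 = 10247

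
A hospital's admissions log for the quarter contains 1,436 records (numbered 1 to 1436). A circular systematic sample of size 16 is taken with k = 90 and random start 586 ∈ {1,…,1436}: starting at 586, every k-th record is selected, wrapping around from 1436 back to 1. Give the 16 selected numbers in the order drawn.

Selection 1: 586
Selection 2: 586 + 90 = 676
Selection 3: 676 + 90 = 766
Selection 4: 766 + 90 = 856
Selection 5: 856 + 90 = 946
Selection 6: 946 + 90 = 1036
Selection 7: 1036 + 90 = 1126
Selection 8: 1126 + 90 = 1216
Selection 9: 1216 + 90 = 1306
Selection 10: 1306 + 90 = 1396
Selection 11: 1396 + 90 = 1486 → 1486 − 1436 = 50
Selection 12: 50 + 90 = 140
Selection 13: 140 + 90 = 230
Selection 14: 230 + 90 = 320
Selection 15: 320 + 90 = 410
Selection 16: 410 + 90 = 500

586, 676, 766, 856, 946, 1036, 1126, 1216, 1306, 1396, 50, 140, 230, 320, 410, 500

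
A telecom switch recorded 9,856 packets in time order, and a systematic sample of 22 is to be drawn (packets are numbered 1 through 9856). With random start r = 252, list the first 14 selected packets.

252, 700, 1148, 1596, 2044, 2492, 2940, 3388, 3836, 4284, 4732, 5180, 5628, 6076

k = N/n = 9856/22 = 448
packet 1: 252
packet 2: 252 + 448 = 700
packet 3: 700 + 448 = 1148
packet 4: 1148 + 448 = 1596
packet 5: 1596 + 448 = 2044
packet 6: 2044 + 448 = 2492
packet 7: 2492 + 448 = 2940
packet 8: 2940 + 448 = 3388
packet 9: 3388 + 448 = 3836
packet 10: 3836 + 448 = 4284
packet 11: 4284 + 448 = 4732
packet 12: 4732 + 448 = 5180
packet 13: 5180 + 448 = 5628
packet 14: 5628 + 448 = 6076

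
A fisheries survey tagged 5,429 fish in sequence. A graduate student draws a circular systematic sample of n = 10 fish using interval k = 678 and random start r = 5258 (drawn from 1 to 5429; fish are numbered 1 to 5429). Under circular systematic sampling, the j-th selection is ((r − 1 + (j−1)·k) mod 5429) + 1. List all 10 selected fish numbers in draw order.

5258, 507, 1185, 1863, 2541, 3219, 3897, 4575, 5253, 502

Selection 1: 5258
Selection 2: 5258 + 678 = 5936 → 5936 − 5429 = 507
Selection 3: 507 + 678 = 1185
Selection 4: 1185 + 678 = 1863
Selection 5: 1863 + 678 = 2541
Selection 6: 2541 + 678 = 3219
Selection 7: 3219 + 678 = 3897
Selection 8: 3897 + 678 = 4575
Selection 9: 4575 + 678 = 5253
Selection 10: 5253 + 678 = 5931 → 5931 − 5429 = 502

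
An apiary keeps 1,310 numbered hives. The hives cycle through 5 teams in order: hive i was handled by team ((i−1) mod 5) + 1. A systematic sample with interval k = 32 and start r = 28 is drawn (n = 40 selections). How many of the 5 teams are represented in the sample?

5

Consecutive selections differ by k = 32, so their team numbers differ by 32 mod 5 = 2.
gcd(32, 5) = 1, so the sample visits 5/1 = 5 distinct residues mod 5.
Start 28 is team 3; the teams hit are 1, 2, 3, 4, 5.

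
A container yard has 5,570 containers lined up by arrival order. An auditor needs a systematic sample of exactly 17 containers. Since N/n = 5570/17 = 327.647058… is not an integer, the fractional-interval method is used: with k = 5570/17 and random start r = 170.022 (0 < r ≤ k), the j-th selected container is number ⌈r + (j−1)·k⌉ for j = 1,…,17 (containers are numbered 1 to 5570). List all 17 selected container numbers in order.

j=1: r + 0k = 170.022 → ⌈·⌉ = 171
j=2: r + 1k = 497.669058… → ⌈·⌉ = 498
j=3: r + 2k = 825.316117… → ⌈·⌉ = 826
j=4: r + 3k = 1152.963176… → ⌈·⌉ = 1153
j=5: r + 4k = 1480.610235… → ⌈·⌉ = 1481
j=6: r + 5k = 1808.257294… → ⌈·⌉ = 1809
j=7: r + 6k = 2135.904352… → ⌈·⌉ = 2136
j=8: r + 7k = 2463.551411… → ⌈·⌉ = 2464
j=9: r + 8k = 2791.198470… → ⌈·⌉ = 2792
j=10: r + 9k = 3118.845529… → ⌈·⌉ = 3119
j=11: r + 10k = 3446.492588… → ⌈·⌉ = 3447
j=12: r + 11k = 3774.139647… → ⌈·⌉ = 3775
j=13: r + 12k = 4101.786705… → ⌈·⌉ = 4102
j=14: r + 13k = 4429.433764… → ⌈·⌉ = 4430
j=15: r + 14k = 4757.080823… → ⌈·⌉ = 4758
j=16: r + 15k = 5084.727882… → ⌈·⌉ = 5085
j=17: r + 16k = 5412.374941… → ⌈·⌉ = 5413

171, 498, 826, 1153, 1481, 1809, 2136, 2464, 2792, 3119, 3447, 3775, 4102, 4430, 4758, 5085, 5413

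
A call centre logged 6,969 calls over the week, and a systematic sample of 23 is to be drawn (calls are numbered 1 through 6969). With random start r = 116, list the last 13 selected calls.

3146, 3449, 3752, 4055, 4358, 4661, 4964, 5267, 5570, 5873, 6176, 6479, 6782

k = N/n = 6969/23 = 303
11th selection = 116 + 10×303 = 3146
12th: 3146 + 303 = 3449
13th: 3449 + 303 = 3752
14th: 3752 + 303 = 4055
15th: 4055 + 303 = 4358
16th: 4358 + 303 = 4661
17th: 4661 + 303 = 4964
18th: 4964 + 303 = 5267
19th: 5267 + 303 = 5570
20th: 5570 + 303 = 5873
21st: 5873 + 303 = 6176
22nd: 6176 + 303 = 6479
23rd: 6479 + 303 = 6782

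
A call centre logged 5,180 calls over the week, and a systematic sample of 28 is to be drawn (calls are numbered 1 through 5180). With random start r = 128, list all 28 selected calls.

128, 313, 498, 683, 868, 1053, 1238, 1423, 1608, 1793, 1978, 2163, 2348, 2533, 2718, 2903, 3088, 3273, 3458, 3643, 3828, 4013, 4198, 4383, 4568, 4753, 4938, 5123

k = N/n = 5180/28 = 185
call 1: 128
call 2: 128 + 185 = 313
call 3: 313 + 185 = 498
call 4: 498 + 185 = 683
call 5: 683 + 185 = 868
call 6: 868 + 185 = 1053
call 7: 1053 + 185 = 1238
call 8: 1238 + 185 = 1423
call 9: 1423 + 185 = 1608
call 10: 1608 + 185 = 1793
call 11: 1793 + 185 = 1978
call 12: 1978 + 185 = 2163
call 13: 2163 + 185 = 2348
call 14: 2348 + 185 = 2533
call 15: 2533 + 185 = 2718
call 16: 2718 + 185 = 2903
call 17: 2903 + 185 = 3088
call 18: 3088 + 185 = 3273
call 19: 3273 + 185 = 3458
call 20: 3458 + 185 = 3643
call 21: 3643 + 185 = 3828
call 22: 3828 + 185 = 4013
call 23: 4013 + 185 = 4198
call 24: 4198 + 185 = 4383
call 25: 4383 + 185 = 4568
call 26: 4568 + 185 = 4753
call 27: 4753 + 185 = 4938
call 28: 4938 + 185 = 5123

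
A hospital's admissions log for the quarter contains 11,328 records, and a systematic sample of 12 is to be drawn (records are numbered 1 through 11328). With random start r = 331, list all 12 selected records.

331, 1275, 2219, 3163, 4107, 5051, 5995, 6939, 7883, 8827, 9771, 10715

k = N/n = 11328/12 = 944
record 1: 331
record 2: 331 + 944 = 1275
record 3: 1275 + 944 = 2219
record 4: 2219 + 944 = 3163
record 5: 3163 + 944 = 4107
record 6: 4107 + 944 = 5051
record 7: 5051 + 944 = 5995
record 8: 5995 + 944 = 6939
record 9: 6939 + 944 = 7883
record 10: 7883 + 944 = 8827
record 11: 8827 + 944 = 9771
record 12: 9771 + 944 = 10715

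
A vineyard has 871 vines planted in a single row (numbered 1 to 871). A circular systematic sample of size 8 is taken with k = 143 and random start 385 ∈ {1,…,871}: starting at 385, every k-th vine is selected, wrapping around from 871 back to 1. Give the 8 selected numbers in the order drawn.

Selection 1: 385
Selection 2: 385 + 143 = 528
Selection 3: 528 + 143 = 671
Selection 4: 671 + 143 = 814
Selection 5: 814 + 143 = 957 → 957 − 871 = 86
Selection 6: 86 + 143 = 229
Selection 7: 229 + 143 = 372
Selection 8: 372 + 143 = 515

385, 528, 671, 814, 86, 229, 372, 515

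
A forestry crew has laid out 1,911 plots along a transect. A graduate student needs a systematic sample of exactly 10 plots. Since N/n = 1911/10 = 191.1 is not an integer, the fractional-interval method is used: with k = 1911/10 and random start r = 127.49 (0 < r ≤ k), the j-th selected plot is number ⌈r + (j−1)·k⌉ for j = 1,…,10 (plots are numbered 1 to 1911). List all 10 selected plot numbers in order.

j=1: r + 0k = 127.49 → ⌈·⌉ = 128
j=2: r + 1k = 318.59 → ⌈·⌉ = 319
j=3: r + 2k = 509.69 → ⌈·⌉ = 510
j=4: r + 3k = 700.79 → ⌈·⌉ = 701
j=5: r + 4k = 891.89 → ⌈·⌉ = 892
j=6: r + 5k = 1082.99 → ⌈·⌉ = 1083
j=7: r + 6k = 1274.09 → ⌈·⌉ = 1275
j=8: r + 7k = 1465.19 → ⌈·⌉ = 1466
j=9: r + 8k = 1656.29 → ⌈·⌉ = 1657
j=10: r + 9k = 1847.39 → ⌈·⌉ = 1848

128, 319, 510, 701, 892, 1083, 1275, 1466, 1657, 1848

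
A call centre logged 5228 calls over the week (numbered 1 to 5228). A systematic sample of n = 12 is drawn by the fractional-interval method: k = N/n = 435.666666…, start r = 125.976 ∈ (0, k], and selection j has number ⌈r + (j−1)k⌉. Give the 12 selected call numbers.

j=1: r + 0k = 125.976 → ⌈·⌉ = 126
j=2: r + 1k = 561.642666… → ⌈·⌉ = 562
j=3: r + 2k = 997.309333… → ⌈·⌉ = 998
j=4: r + 3k = 1432.976 → ⌈·⌉ = 1433
j=5: r + 4k = 1868.642666… → ⌈·⌉ = 1869
j=6: r + 5k = 2304.309333… → ⌈·⌉ = 2305
j=7: r + 6k = 2739.976 → ⌈·⌉ = 2740
j=8: r + 7k = 3175.642666… → ⌈·⌉ = 3176
j=9: r + 8k = 3611.309333… → ⌈·⌉ = 3612
j=10: r + 9k = 4046.976 → ⌈·⌉ = 4047
j=11: r + 10k = 4482.642666… → ⌈·⌉ = 4483
j=12: r + 11k = 4918.309333… → ⌈·⌉ = 4919

126, 562, 998, 1433, 1869, 2305, 2740, 3176, 3612, 4047, 4483, 4919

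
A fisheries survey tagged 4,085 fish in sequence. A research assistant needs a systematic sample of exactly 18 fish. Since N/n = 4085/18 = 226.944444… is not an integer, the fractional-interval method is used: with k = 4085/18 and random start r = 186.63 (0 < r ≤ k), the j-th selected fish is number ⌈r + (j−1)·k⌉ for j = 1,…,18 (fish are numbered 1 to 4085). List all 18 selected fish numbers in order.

187, 414, 641, 868, 1095, 1322, 1549, 1776, 2003, 2230, 2457, 2684, 2910, 3137, 3364, 3591, 3818, 4045

j=1: r + 0k = 186.63 → ⌈·⌉ = 187
j=2: r + 1k = 413.574444… → ⌈·⌉ = 414
j=3: r + 2k = 640.518888… → ⌈·⌉ = 641
j=4: r + 3k = 867.463333… → ⌈·⌉ = 868
j=5: r + 4k = 1094.407777… → ⌈·⌉ = 1095
j=6: r + 5k = 1321.352222… → ⌈·⌉ = 1322
j=7: r + 6k = 1548.296666… → ⌈·⌉ = 1549
j=8: r + 7k = 1775.241111… → ⌈·⌉ = 1776
j=9: r + 8k = 2002.185555… → ⌈·⌉ = 2003
j=10: r + 9k = 2229.13 → ⌈·⌉ = 2230
j=11: r + 10k = 2456.074444… → ⌈·⌉ = 2457
j=12: r + 11k = 2683.018888… → ⌈·⌉ = 2684
j=13: r + 12k = 2909.963333… → ⌈·⌉ = 2910
j=14: r + 13k = 3136.907777… → ⌈·⌉ = 3137
j=15: r + 14k = 3363.852222… → ⌈·⌉ = 3364
j=16: r + 15k = 3590.796666… → ⌈·⌉ = 3591
j=17: r + 16k = 3817.741111… → ⌈·⌉ = 3818
j=18: r + 17k = 4044.685555… → ⌈·⌉ = 4045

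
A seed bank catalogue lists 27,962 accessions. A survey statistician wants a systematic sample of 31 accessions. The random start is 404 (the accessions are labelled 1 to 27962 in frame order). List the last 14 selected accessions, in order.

15738, 16640, 17542, 18444, 19346, 20248, 21150, 22052, 22954, 23856, 24758, 25660, 26562, 27464

k = N/n = 27962/31 = 902
18th selection = 404 + 17×902 = 15738
19th: 15738 + 902 = 16640
20th: 16640 + 902 = 17542
21st: 17542 + 902 = 18444
22nd: 18444 + 902 = 19346
23rd: 19346 + 902 = 20248
24th: 20248 + 902 = 21150
25th: 21150 + 902 = 22052
26th: 22052 + 902 = 22954
27th: 22954 + 902 = 23856
28th: 23856 + 902 = 24758
29th: 24758 + 902 = 25660
30th: 25660 + 902 = 26562
31st: 26562 + 902 = 27464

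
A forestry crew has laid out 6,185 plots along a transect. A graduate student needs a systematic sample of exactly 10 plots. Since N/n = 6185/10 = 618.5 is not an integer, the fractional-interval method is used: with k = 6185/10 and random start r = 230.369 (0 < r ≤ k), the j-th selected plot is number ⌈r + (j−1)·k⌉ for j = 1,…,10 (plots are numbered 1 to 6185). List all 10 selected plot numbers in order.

j=1: r + 0k = 230.369 → ⌈·⌉ = 231
j=2: r + 1k = 848.869 → ⌈·⌉ = 849
j=3: r + 2k = 1467.369 → ⌈·⌉ = 1468
j=4: r + 3k = 2085.869 → ⌈·⌉ = 2086
j=5: r + 4k = 2704.369 → ⌈·⌉ = 2705
j=6: r + 5k = 3322.869 → ⌈·⌉ = 3323
j=7: r + 6k = 3941.369 → ⌈·⌉ = 3942
j=8: r + 7k = 4559.869 → ⌈·⌉ = 4560
j=9: r + 8k = 5178.369 → ⌈·⌉ = 5179
j=10: r + 9k = 5796.869 → ⌈·⌉ = 5797

231, 849, 1468, 2086, 2705, 3323, 3942, 4560, 5179, 5797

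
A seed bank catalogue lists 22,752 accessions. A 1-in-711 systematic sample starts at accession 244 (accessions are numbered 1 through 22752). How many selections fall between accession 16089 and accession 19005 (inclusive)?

4

k = 711
First selection ≥ 16089: 244 + ⌈(16089−244)/711⌉·711 = 244 + 23×711 = 16597
Last selection ≤ 19005: 244 + ⌊(19005−244)/711⌋·711 = 244 + 26×711 = 18730
Count = 26 − 23 + 1 = 4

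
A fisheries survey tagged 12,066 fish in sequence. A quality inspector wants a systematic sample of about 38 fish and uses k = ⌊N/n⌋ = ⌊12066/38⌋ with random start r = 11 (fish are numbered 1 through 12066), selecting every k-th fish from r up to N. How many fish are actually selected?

k = ⌊12066/38⌋ = 317
Achieved size = ⌊(12066 − 11)/317⌋ + 1 = ⌊12055/317⌋ + 1 = 38 + 1 = 39
(last selection: 11 + 38×317 = 12057 ≤ 12066; next would be 12374 > 12066)

39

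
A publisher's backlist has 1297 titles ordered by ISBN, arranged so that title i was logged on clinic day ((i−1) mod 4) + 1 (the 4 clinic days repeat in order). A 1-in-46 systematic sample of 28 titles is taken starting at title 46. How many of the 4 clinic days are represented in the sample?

Consecutive selections differ by k = 46, so their clinic day numbers differ by 46 mod 4 = 2.
gcd(46, 4) = 2, so the sample visits 4/2 = 2 distinct residues mod 4.
Start 46 is clinic day 2; the clinic days hit are 2, 4.

2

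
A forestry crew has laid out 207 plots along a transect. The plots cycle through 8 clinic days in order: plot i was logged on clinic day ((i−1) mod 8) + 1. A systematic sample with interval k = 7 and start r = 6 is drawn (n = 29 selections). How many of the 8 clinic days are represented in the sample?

8

Consecutive selections differ by k = 7, so their clinic day numbers differ by 7 mod 8 = 7.
gcd(7, 8) = 1, so the sample visits 8/1 = 8 distinct residues mod 8.
Start 6 is clinic day 6; the clinic days hit are 1, 2, 3, 4, 5, 6, 7, 8.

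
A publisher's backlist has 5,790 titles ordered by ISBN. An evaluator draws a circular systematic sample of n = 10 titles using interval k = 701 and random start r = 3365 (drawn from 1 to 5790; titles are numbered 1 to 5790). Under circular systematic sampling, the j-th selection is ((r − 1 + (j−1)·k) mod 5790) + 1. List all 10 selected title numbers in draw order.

Selection 1: 3365
Selection 2: 3365 + 701 = 4066
Selection 3: 4066 + 701 = 4767
Selection 4: 4767 + 701 = 5468
Selection 5: 5468 + 701 = 6169 → 6169 − 5790 = 379
Selection 6: 379 + 701 = 1080
Selection 7: 1080 + 701 = 1781
Selection 8: 1781 + 701 = 2482
Selection 9: 2482 + 701 = 3183
Selection 10: 3183 + 701 = 3884

3365, 4066, 4767, 5468, 379, 1080, 1781, 2482, 3183, 3884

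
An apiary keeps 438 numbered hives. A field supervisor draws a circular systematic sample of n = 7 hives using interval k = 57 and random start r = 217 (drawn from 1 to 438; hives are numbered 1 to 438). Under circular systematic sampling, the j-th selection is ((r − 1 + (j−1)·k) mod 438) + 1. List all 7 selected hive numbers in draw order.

217, 274, 331, 388, 7, 64, 121

Selection 1: 217
Selection 2: 217 + 57 = 274
Selection 3: 274 + 57 = 331
Selection 4: 331 + 57 = 388
Selection 5: 388 + 57 = 445 → 445 − 438 = 7
Selection 6: 7 + 57 = 64
Selection 7: 64 + 57 = 121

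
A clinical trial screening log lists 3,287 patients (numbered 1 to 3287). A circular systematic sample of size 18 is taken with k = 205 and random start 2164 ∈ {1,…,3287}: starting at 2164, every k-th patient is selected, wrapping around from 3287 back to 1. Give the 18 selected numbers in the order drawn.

2164, 2369, 2574, 2779, 2984, 3189, 107, 312, 517, 722, 927, 1132, 1337, 1542, 1747, 1952, 2157, 2362

Selection 1: 2164
Selection 2: 2164 + 205 = 2369
Selection 3: 2369 + 205 = 2574
Selection 4: 2574 + 205 = 2779
Selection 5: 2779 + 205 = 2984
Selection 6: 2984 + 205 = 3189
Selection 7: 3189 + 205 = 3394 → 3394 − 3287 = 107
Selection 8: 107 + 205 = 312
Selection 9: 312 + 205 = 517
Selection 10: 517 + 205 = 722
Selection 11: 722 + 205 = 927
Selection 12: 927 + 205 = 1132
Selection 13: 1132 + 205 = 1337
Selection 14: 1337 + 205 = 1542
Selection 15: 1542 + 205 = 1747
Selection 16: 1747 + 205 = 1952
Selection 17: 1952 + 205 = 2157
Selection 18: 2157 + 205 = 2362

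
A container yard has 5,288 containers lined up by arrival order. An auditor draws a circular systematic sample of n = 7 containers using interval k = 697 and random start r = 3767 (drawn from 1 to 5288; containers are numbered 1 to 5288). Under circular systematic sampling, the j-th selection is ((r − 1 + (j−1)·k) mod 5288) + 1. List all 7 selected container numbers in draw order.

Selection 1: 3767
Selection 2: 3767 + 697 = 4464
Selection 3: 4464 + 697 = 5161
Selection 4: 5161 + 697 = 5858 → 5858 − 5288 = 570
Selection 5: 570 + 697 = 1267
Selection 6: 1267 + 697 = 1964
Selection 7: 1964 + 697 = 2661

3767, 4464, 5161, 570, 1267, 1964, 2661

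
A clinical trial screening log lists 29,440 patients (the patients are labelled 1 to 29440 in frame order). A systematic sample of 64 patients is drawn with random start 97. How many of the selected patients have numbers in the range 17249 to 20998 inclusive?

8

k = 29440/64 = 460
First selection ≥ 17249: 97 + ⌈(17249−97)/460⌉·460 = 97 + 38×460 = 17577
Last selection ≤ 20998: 97 + ⌊(20998−97)/460⌋·460 = 97 + 45×460 = 20797
Count = 45 − 38 + 1 = 8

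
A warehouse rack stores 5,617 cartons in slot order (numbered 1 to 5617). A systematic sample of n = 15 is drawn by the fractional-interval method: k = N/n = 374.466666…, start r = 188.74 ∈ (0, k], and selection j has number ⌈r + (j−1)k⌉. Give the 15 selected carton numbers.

j=1: r + 0k = 188.74 → ⌈·⌉ = 189
j=2: r + 1k = 563.206666… → ⌈·⌉ = 564
j=3: r + 2k = 937.673333… → ⌈·⌉ = 938
j=4: r + 3k = 1312.14 → ⌈·⌉ = 1313
j=5: r + 4k = 1686.606666… → ⌈·⌉ = 1687
j=6: r + 5k = 2061.073333… → ⌈·⌉ = 2062
j=7: r + 6k = 2435.54 → ⌈·⌉ = 2436
j=8: r + 7k = 2810.006666… → ⌈·⌉ = 2811
j=9: r + 8k = 3184.473333… → ⌈·⌉ = 3185
j=10: r + 9k = 3558.94 → ⌈·⌉ = 3559
j=11: r + 10k = 3933.406666… → ⌈·⌉ = 3934
j=12: r + 11k = 4307.873333… → ⌈·⌉ = 4308
j=13: r + 12k = 4682.34 → ⌈·⌉ = 4683
j=14: r + 13k = 5056.806666… → ⌈·⌉ = 5057
j=15: r + 14k = 5431.273333… → ⌈·⌉ = 5432

189, 564, 938, 1313, 1687, 2062, 2436, 2811, 3185, 3559, 3934, 4308, 4683, 5057, 5432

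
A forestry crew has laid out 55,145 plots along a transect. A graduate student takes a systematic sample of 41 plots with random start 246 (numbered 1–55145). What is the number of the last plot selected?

54046

k = 55145/41 = 1345
41st selection = r + (41−1)·k = 246 + 40×1345 = 246 + 53800 = 54046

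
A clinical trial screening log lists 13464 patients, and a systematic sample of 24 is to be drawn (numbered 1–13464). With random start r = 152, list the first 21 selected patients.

152, 713, 1274, 1835, 2396, 2957, 3518, 4079, 4640, 5201, 5762, 6323, 6884, 7445, 8006, 8567, 9128, 9689, 10250, 10811, 11372

k = N/n = 13464/24 = 561
patient 1: 152
patient 2: 152 + 561 = 713
patient 3: 713 + 561 = 1274
patient 4: 1274 + 561 = 1835
patient 5: 1835 + 561 = 2396
patient 6: 2396 + 561 = 2957
patient 7: 2957 + 561 = 3518
patient 8: 3518 + 561 = 4079
patient 9: 4079 + 561 = 4640
patient 10: 4640 + 561 = 5201
patient 11: 5201 + 561 = 5762
patient 12: 5762 + 561 = 6323
patient 13: 6323 + 561 = 6884
patient 14: 6884 + 561 = 7445
patient 15: 7445 + 561 = 8006
patient 16: 8006 + 561 = 8567
patient 17: 8567 + 561 = 9128
patient 18: 9128 + 561 = 9689
patient 19: 9689 + 561 = 10250
patient 20: 10250 + 561 = 10811
patient 21: 10811 + 561 = 11372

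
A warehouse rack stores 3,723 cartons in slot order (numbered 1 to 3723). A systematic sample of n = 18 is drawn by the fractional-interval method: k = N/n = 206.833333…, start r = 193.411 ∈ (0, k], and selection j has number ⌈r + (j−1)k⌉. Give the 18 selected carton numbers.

j=1: r + 0k = 193.411 → ⌈·⌉ = 194
j=2: r + 1k = 400.244333… → ⌈·⌉ = 401
j=3: r + 2k = 607.077666… → ⌈·⌉ = 608
j=4: r + 3k = 813.911 → ⌈·⌉ = 814
j=5: r + 4k = 1020.744333… → ⌈·⌉ = 1021
j=6: r + 5k = 1227.577666… → ⌈·⌉ = 1228
j=7: r + 6k = 1434.411 → ⌈·⌉ = 1435
j=8: r + 7k = 1641.244333… → ⌈·⌉ = 1642
j=9: r + 8k = 1848.077666… → ⌈·⌉ = 1849
j=10: r + 9k = 2054.911 → ⌈·⌉ = 2055
j=11: r + 10k = 2261.744333… → ⌈·⌉ = 2262
j=12: r + 11k = 2468.577666… → ⌈·⌉ = 2469
j=13: r + 12k = 2675.411 → ⌈·⌉ = 2676
j=14: r + 13k = 2882.244333… → ⌈·⌉ = 2883
j=15: r + 14k = 3089.077666… → ⌈·⌉ = 3090
j=16: r + 15k = 3295.911 → ⌈·⌉ = 3296
j=17: r + 16k = 3502.744333… → ⌈·⌉ = 3503
j=18: r + 17k = 3709.577666… → ⌈·⌉ = 3710

194, 401, 608, 814, 1021, 1228, 1435, 1642, 1849, 2055, 2262, 2469, 2676, 2883, 3090, 3296, 3503, 3710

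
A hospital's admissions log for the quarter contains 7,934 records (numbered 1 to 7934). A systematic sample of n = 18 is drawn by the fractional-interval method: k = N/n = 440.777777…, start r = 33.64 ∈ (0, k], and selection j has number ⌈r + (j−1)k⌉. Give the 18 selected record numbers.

34, 475, 916, 1356, 1797, 2238, 2679, 3120, 3560, 4001, 4442, 4883, 5323, 5764, 6205, 6646, 7087, 7527

j=1: r + 0k = 33.64 → ⌈·⌉ = 34
j=2: r + 1k = 474.417777… → ⌈·⌉ = 475
j=3: r + 2k = 915.195555… → ⌈·⌉ = 916
j=4: r + 3k = 1355.973333… → ⌈·⌉ = 1356
j=5: r + 4k = 1796.751111… → ⌈·⌉ = 1797
j=6: r + 5k = 2237.528888… → ⌈·⌉ = 2238
j=7: r + 6k = 2678.306666… → ⌈·⌉ = 2679
j=8: r + 7k = 3119.084444… → ⌈·⌉ = 3120
j=9: r + 8k = 3559.862222… → ⌈·⌉ = 3560
j=10: r + 9k = 4000.64 → ⌈·⌉ = 4001
j=11: r + 10k = 4441.417777… → ⌈·⌉ = 4442
j=12: r + 11k = 4882.195555… → ⌈·⌉ = 4883
j=13: r + 12k = 5322.973333… → ⌈·⌉ = 5323
j=14: r + 13k = 5763.751111… → ⌈·⌉ = 5764
j=15: r + 14k = 6204.528888… → ⌈·⌉ = 6205
j=16: r + 15k = 6645.306666… → ⌈·⌉ = 6646
j=17: r + 16k = 7086.084444… → ⌈·⌉ = 7087
j=18: r + 17k = 7526.862222… → ⌈·⌉ = 7527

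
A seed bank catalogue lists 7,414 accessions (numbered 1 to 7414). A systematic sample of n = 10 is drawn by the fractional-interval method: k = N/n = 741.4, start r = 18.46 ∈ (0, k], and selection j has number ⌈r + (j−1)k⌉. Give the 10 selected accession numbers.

19, 760, 1502, 2243, 2985, 3726, 4467, 5209, 5950, 6692

j=1: r + 0k = 18.46 → ⌈·⌉ = 19
j=2: r + 1k = 759.86 → ⌈·⌉ = 760
j=3: r + 2k = 1501.26 → ⌈·⌉ = 1502
j=4: r + 3k = 2242.66 → ⌈·⌉ = 2243
j=5: r + 4k = 2984.06 → ⌈·⌉ = 2985
j=6: r + 5k = 3725.46 → ⌈·⌉ = 3726
j=7: r + 6k = 4466.86 → ⌈·⌉ = 4467
j=8: r + 7k = 5208.26 → ⌈·⌉ = 5209
j=9: r + 8k = 5949.66 → ⌈·⌉ = 5950
j=10: r + 9k = 6691.06 → ⌈·⌉ = 6692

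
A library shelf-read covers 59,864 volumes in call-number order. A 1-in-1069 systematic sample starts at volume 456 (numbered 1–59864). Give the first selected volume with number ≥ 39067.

k = 1069
Steps past start: ⌈(39067 − 456)/1069⌉ = ⌈38611/1069⌉ = 37
Selected volume: 456 + 37×1069 = 40009

40009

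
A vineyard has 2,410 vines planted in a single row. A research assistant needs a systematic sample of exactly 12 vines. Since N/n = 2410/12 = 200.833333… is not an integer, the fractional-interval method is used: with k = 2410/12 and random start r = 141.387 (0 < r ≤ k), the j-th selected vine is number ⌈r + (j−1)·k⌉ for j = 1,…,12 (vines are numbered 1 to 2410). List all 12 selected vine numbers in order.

142, 343, 544, 744, 945, 1146, 1347, 1548, 1749, 1949, 2150, 2351

j=1: r + 0k = 141.387 → ⌈·⌉ = 142
j=2: r + 1k = 342.220333… → ⌈·⌉ = 343
j=3: r + 2k = 543.053666… → ⌈·⌉ = 544
j=4: r + 3k = 743.887 → ⌈·⌉ = 744
j=5: r + 4k = 944.720333… → ⌈·⌉ = 945
j=6: r + 5k = 1145.553666… → ⌈·⌉ = 1146
j=7: r + 6k = 1346.387 → ⌈·⌉ = 1347
j=8: r + 7k = 1547.220333… → ⌈·⌉ = 1548
j=9: r + 8k = 1748.053666… → ⌈·⌉ = 1749
j=10: r + 9k = 1948.887 → ⌈·⌉ = 1949
j=11: r + 10k = 2149.720333… → ⌈·⌉ = 2150
j=12: r + 11k = 2350.553666… → ⌈·⌉ = 2351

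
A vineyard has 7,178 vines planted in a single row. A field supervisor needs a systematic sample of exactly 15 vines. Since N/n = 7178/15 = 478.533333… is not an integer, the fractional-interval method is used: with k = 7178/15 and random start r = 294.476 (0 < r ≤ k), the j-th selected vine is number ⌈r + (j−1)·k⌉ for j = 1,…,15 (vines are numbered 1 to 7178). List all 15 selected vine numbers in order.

295, 774, 1252, 1731, 2209, 2688, 3166, 3645, 4123, 4602, 5080, 5559, 6037, 6516, 6994

j=1: r + 0k = 294.476 → ⌈·⌉ = 295
j=2: r + 1k = 773.009333… → ⌈·⌉ = 774
j=3: r + 2k = 1251.542666… → ⌈·⌉ = 1252
j=4: r + 3k = 1730.076 → ⌈·⌉ = 1731
j=5: r + 4k = 2208.609333… → ⌈·⌉ = 2209
j=6: r + 5k = 2687.142666… → ⌈·⌉ = 2688
j=7: r + 6k = 3165.676 → ⌈·⌉ = 3166
j=8: r + 7k = 3644.209333… → ⌈·⌉ = 3645
j=9: r + 8k = 4122.742666… → ⌈·⌉ = 4123
j=10: r + 9k = 4601.276 → ⌈·⌉ = 4602
j=11: r + 10k = 5079.809333… → ⌈·⌉ = 5080
j=12: r + 11k = 5558.342666… → ⌈·⌉ = 5559
j=13: r + 12k = 6036.876 → ⌈·⌉ = 6037
j=14: r + 13k = 6515.409333… → ⌈·⌉ = 6516
j=15: r + 14k = 6993.942666… → ⌈·⌉ = 6994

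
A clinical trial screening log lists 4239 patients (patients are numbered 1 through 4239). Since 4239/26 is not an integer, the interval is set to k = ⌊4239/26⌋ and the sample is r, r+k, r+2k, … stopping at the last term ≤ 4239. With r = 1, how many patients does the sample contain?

k = ⌊4239/26⌋ = 163
Achieved size = ⌊(4239 − 1)/163⌋ + 1 = ⌊4238/163⌋ + 1 = 26 + 1 = 27
(last selection: 1 + 26×163 = 4239 ≤ 4239; next would be 4402 > 4239)

27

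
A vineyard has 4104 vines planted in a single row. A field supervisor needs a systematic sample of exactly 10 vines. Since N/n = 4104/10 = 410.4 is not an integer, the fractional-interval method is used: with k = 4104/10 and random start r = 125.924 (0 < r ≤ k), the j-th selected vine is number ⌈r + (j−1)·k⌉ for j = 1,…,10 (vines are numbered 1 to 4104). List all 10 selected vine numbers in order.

126, 537, 947, 1358, 1768, 2178, 2589, 2999, 3410, 3820

j=1: r + 0k = 125.924 → ⌈·⌉ = 126
j=2: r + 1k = 536.324 → ⌈·⌉ = 537
j=3: r + 2k = 946.724 → ⌈·⌉ = 947
j=4: r + 3k = 1357.124 → ⌈·⌉ = 1358
j=5: r + 4k = 1767.524 → ⌈·⌉ = 1768
j=6: r + 5k = 2177.924 → ⌈·⌉ = 2178
j=7: r + 6k = 2588.324 → ⌈·⌉ = 2589
j=8: r + 7k = 2998.724 → ⌈·⌉ = 2999
j=9: r + 8k = 3409.124 → ⌈·⌉ = 3410
j=10: r + 9k = 3819.524 → ⌈·⌉ = 3820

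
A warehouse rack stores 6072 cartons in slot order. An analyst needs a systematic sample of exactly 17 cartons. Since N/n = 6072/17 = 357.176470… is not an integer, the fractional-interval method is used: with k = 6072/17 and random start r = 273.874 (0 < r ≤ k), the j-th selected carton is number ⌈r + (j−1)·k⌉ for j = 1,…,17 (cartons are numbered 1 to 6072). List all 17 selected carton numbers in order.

j=1: r + 0k = 273.874 → ⌈·⌉ = 274
j=2: r + 1k = 631.050470… → ⌈·⌉ = 632
j=3: r + 2k = 988.226941… → ⌈·⌉ = 989
j=4: r + 3k = 1345.403411… → ⌈·⌉ = 1346
j=5: r + 4k = 1702.579882… → ⌈·⌉ = 1703
j=6: r + 5k = 2059.756352… → ⌈·⌉ = 2060
j=7: r + 6k = 2416.932823… → ⌈·⌉ = 2417
j=8: r + 7k = 2774.109294… → ⌈·⌉ = 2775
j=9: r + 8k = 3131.285764… → ⌈·⌉ = 3132
j=10: r + 9k = 3488.462235… → ⌈·⌉ = 3489
j=11: r + 10k = 3845.638705… → ⌈·⌉ = 3846
j=12: r + 11k = 4202.815176… → ⌈·⌉ = 4203
j=13: r + 12k = 4559.991647… → ⌈·⌉ = 4560
j=14: r + 13k = 4917.168117… → ⌈·⌉ = 4918
j=15: r + 14k = 5274.344588… → ⌈·⌉ = 5275
j=16: r + 15k = 5631.521058… → ⌈·⌉ = 5632
j=17: r + 16k = 5988.697529… → ⌈·⌉ = 5989

274, 632, 989, 1346, 1703, 2060, 2417, 2775, 3132, 3489, 3846, 4203, 4560, 4918, 5275, 5632, 5989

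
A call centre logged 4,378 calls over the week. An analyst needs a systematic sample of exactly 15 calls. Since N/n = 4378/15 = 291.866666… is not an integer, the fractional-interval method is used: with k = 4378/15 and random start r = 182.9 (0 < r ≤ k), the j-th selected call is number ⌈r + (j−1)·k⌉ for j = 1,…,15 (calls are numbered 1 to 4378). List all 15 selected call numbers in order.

183, 475, 767, 1059, 1351, 1643, 1935, 2226, 2518, 2810, 3102, 3394, 3686, 3978, 4270

j=1: r + 0k = 182.9 → ⌈·⌉ = 183
j=2: r + 1k = 474.766666… → ⌈·⌉ = 475
j=3: r + 2k = 766.633333… → ⌈·⌉ = 767
j=4: r + 3k = 1058.5 → ⌈·⌉ = 1059
j=5: r + 4k = 1350.366666… → ⌈·⌉ = 1351
j=6: r + 5k = 1642.233333… → ⌈·⌉ = 1643
j=7: r + 6k = 1934.1 → ⌈·⌉ = 1935
j=8: r + 7k = 2225.966666… → ⌈·⌉ = 2226
j=9: r + 8k = 2517.833333… → ⌈·⌉ = 2518
j=10: r + 9k = 2809.7 → ⌈·⌉ = 2810
j=11: r + 10k = 3101.566666… → ⌈·⌉ = 3102
j=12: r + 11k = 3393.433333… → ⌈·⌉ = 3394
j=13: r + 12k = 3685.3 → ⌈·⌉ = 3686
j=14: r + 13k = 3977.166666… → ⌈·⌉ = 3978
j=15: r + 14k = 4269.033333… → ⌈·⌉ = 4270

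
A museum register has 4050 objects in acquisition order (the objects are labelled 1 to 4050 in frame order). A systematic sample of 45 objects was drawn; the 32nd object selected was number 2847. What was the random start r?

k = 4050/45 = 90
r = 2847 − (32−1)×90 = 2847 − 2790 = 57

57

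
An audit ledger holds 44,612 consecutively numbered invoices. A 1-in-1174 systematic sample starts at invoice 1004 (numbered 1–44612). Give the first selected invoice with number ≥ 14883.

15092

k = 1174
Steps past start: ⌈(14883 − 1004)/1174⌉ = ⌈13879/1174⌉ = 12
Selected invoice: 1004 + 12×1174 = 15092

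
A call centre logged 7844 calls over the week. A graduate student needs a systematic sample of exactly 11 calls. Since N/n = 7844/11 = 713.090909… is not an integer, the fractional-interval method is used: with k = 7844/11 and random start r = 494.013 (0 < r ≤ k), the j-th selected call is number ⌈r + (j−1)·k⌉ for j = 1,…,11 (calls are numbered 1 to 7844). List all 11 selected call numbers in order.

495, 1208, 1921, 2634, 3347, 4060, 4773, 5486, 6199, 6912, 7625

j=1: r + 0k = 494.013 → ⌈·⌉ = 495
j=2: r + 1k = 1207.103909… → ⌈·⌉ = 1208
j=3: r + 2k = 1920.194818… → ⌈·⌉ = 1921
j=4: r + 3k = 2633.285727… → ⌈·⌉ = 2634
j=5: r + 4k = 3346.376636… → ⌈·⌉ = 3347
j=6: r + 5k = 4059.467545… → ⌈·⌉ = 4060
j=7: r + 6k = 4772.558454… → ⌈·⌉ = 4773
j=8: r + 7k = 5485.649363… → ⌈·⌉ = 5486
j=9: r + 8k = 6198.740272… → ⌈·⌉ = 6199
j=10: r + 9k = 6911.831181… → ⌈·⌉ = 6912
j=11: r + 10k = 7624.922090… → ⌈·⌉ = 7625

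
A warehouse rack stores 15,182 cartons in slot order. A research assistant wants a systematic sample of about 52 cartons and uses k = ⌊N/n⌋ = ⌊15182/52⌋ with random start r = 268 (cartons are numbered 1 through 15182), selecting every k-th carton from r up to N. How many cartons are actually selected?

k = ⌊15182/52⌋ = 291
Achieved size = ⌊(15182 − 268)/291⌋ + 1 = ⌊14914/291⌋ + 1 = 51 + 1 = 52
(last selection: 268 + 51×291 = 15109 ≤ 15182; next would be 15400 > 15182)

52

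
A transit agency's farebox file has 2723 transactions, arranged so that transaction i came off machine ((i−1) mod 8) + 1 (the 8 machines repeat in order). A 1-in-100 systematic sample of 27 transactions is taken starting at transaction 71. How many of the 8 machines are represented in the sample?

2

Consecutive selections differ by k = 100, so their machine numbers differ by 100 mod 8 = 4.
gcd(100, 8) = 4, so the sample visits 8/4 = 2 distinct residues mod 8.
Start 71 is machine 7; the machines hit are 3, 7.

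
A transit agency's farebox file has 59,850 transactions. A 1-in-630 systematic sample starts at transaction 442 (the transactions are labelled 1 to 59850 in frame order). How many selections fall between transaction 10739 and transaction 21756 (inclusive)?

k = 630
First selection ≥ 10739: 442 + ⌈(10739−442)/630⌉·630 = 442 + 17×630 = 11152
Last selection ≤ 21756: 442 + ⌊(21756−442)/630⌋·630 = 442 + 33×630 = 21232
Count = 33 − 17 + 1 = 17

17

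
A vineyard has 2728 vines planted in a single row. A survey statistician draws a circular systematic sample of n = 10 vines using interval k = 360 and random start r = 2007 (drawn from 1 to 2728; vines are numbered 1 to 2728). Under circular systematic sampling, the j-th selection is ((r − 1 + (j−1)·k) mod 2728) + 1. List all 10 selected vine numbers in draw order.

Selection 1: 2007
Selection 2: 2007 + 360 = 2367
Selection 3: 2367 + 360 = 2727
Selection 4: 2727 + 360 = 3087 → 3087 − 2728 = 359
Selection 5: 359 + 360 = 719
Selection 6: 719 + 360 = 1079
Selection 7: 1079 + 360 = 1439
Selection 8: 1439 + 360 = 1799
Selection 9: 1799 + 360 = 2159
Selection 10: 2159 + 360 = 2519

2007, 2367, 2727, 359, 719, 1079, 1439, 1799, 2159, 2519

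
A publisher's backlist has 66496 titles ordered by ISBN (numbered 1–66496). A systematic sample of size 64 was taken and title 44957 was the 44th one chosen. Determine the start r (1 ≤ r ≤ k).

k = 66496/64 = 1039
r = 44957 − (44−1)×1039 = 44957 − 44677 = 280

280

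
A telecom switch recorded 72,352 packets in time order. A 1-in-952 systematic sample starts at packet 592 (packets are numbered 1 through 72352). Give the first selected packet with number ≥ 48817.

49144

k = 952
Steps past start: ⌈(48817 − 592)/952⌉ = ⌈48225/952⌉ = 51
Selected packet: 592 + 51×952 = 49144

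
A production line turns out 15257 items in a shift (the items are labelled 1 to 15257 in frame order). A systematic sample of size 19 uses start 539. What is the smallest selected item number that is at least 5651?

k = 15257/19 = 803
Steps past start: ⌈(5651 − 539)/803⌉ = ⌈5112/803⌉ = 7
Selected item: 539 + 7×803 = 6160

6160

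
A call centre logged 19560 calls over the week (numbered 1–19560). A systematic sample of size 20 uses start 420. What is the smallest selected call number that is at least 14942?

15090

k = 19560/20 = 978
Steps past start: ⌈(14942 − 420)/978⌉ = ⌈14522/978⌉ = 15
Selected call: 420 + 15×978 = 15090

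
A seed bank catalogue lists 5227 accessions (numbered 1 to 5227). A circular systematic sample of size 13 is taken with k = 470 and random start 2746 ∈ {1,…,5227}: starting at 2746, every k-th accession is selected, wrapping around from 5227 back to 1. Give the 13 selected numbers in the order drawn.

2746, 3216, 3686, 4156, 4626, 5096, 339, 809, 1279, 1749, 2219, 2689, 3159

Selection 1: 2746
Selection 2: 2746 + 470 = 3216
Selection 3: 3216 + 470 = 3686
Selection 4: 3686 + 470 = 4156
Selection 5: 4156 + 470 = 4626
Selection 6: 4626 + 470 = 5096
Selection 7: 5096 + 470 = 5566 → 5566 − 5227 = 339
Selection 8: 339 + 470 = 809
Selection 9: 809 + 470 = 1279
Selection 10: 1279 + 470 = 1749
Selection 11: 1749 + 470 = 2219
Selection 12: 2219 + 470 = 2689
Selection 13: 2689 + 470 = 3159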